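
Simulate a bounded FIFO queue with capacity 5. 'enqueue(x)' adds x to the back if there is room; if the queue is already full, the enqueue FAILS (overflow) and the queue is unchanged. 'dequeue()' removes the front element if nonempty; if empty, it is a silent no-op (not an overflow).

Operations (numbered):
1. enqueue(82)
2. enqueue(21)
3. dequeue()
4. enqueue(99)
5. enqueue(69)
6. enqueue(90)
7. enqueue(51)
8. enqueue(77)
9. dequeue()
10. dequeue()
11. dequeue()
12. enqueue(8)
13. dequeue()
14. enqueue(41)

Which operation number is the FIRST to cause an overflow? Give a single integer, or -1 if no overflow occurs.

1. enqueue(82): size=1
2. enqueue(21): size=2
3. dequeue(): size=1
4. enqueue(99): size=2
5. enqueue(69): size=3
6. enqueue(90): size=4
7. enqueue(51): size=5
8. enqueue(77): size=5=cap → OVERFLOW (fail)
9. dequeue(): size=4
10. dequeue(): size=3
11. dequeue(): size=2
12. enqueue(8): size=3
13. dequeue(): size=2
14. enqueue(41): size=3

Answer: 8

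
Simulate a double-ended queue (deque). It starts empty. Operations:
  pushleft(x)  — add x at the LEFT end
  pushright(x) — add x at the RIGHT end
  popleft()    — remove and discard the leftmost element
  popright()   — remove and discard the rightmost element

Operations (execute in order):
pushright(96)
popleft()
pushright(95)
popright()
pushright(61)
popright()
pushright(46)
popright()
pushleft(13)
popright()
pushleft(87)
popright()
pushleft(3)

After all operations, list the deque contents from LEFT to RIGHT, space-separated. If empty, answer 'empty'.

Answer: 3

Derivation:
pushright(96): [96]
popleft(): []
pushright(95): [95]
popright(): []
pushright(61): [61]
popright(): []
pushright(46): [46]
popright(): []
pushleft(13): [13]
popright(): []
pushleft(87): [87]
popright(): []
pushleft(3): [3]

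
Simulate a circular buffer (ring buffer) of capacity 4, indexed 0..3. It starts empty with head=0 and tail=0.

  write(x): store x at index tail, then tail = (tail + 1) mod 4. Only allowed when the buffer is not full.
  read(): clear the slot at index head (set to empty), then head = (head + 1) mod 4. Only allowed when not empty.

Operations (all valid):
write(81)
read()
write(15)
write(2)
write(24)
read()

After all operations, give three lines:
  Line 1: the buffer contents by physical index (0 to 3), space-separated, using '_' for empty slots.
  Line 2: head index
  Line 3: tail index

write(81): buf=[81 _ _ _], head=0, tail=1, size=1
read(): buf=[_ _ _ _], head=1, tail=1, size=0
write(15): buf=[_ 15 _ _], head=1, tail=2, size=1
write(2): buf=[_ 15 2 _], head=1, tail=3, size=2
write(24): buf=[_ 15 2 24], head=1, tail=0, size=3
read(): buf=[_ _ 2 24], head=2, tail=0, size=2

Answer: _ _ 2 24
2
0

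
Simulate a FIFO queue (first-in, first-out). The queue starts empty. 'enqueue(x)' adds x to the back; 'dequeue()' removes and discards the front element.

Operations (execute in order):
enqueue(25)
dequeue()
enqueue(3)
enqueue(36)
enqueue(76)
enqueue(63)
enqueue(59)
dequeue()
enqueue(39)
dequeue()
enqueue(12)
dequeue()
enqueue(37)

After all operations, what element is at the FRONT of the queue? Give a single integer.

enqueue(25): queue = [25]
dequeue(): queue = []
enqueue(3): queue = [3]
enqueue(36): queue = [3, 36]
enqueue(76): queue = [3, 36, 76]
enqueue(63): queue = [3, 36, 76, 63]
enqueue(59): queue = [3, 36, 76, 63, 59]
dequeue(): queue = [36, 76, 63, 59]
enqueue(39): queue = [36, 76, 63, 59, 39]
dequeue(): queue = [76, 63, 59, 39]
enqueue(12): queue = [76, 63, 59, 39, 12]
dequeue(): queue = [63, 59, 39, 12]
enqueue(37): queue = [63, 59, 39, 12, 37]

Answer: 63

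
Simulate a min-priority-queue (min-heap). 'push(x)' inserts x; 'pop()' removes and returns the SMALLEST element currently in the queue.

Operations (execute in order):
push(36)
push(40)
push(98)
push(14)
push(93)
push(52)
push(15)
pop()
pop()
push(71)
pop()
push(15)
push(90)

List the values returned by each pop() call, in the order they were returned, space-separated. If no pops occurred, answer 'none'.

push(36): heap contents = [36]
push(40): heap contents = [36, 40]
push(98): heap contents = [36, 40, 98]
push(14): heap contents = [14, 36, 40, 98]
push(93): heap contents = [14, 36, 40, 93, 98]
push(52): heap contents = [14, 36, 40, 52, 93, 98]
push(15): heap contents = [14, 15, 36, 40, 52, 93, 98]
pop() → 14: heap contents = [15, 36, 40, 52, 93, 98]
pop() → 15: heap contents = [36, 40, 52, 93, 98]
push(71): heap contents = [36, 40, 52, 71, 93, 98]
pop() → 36: heap contents = [40, 52, 71, 93, 98]
push(15): heap contents = [15, 40, 52, 71, 93, 98]
push(90): heap contents = [15, 40, 52, 71, 90, 93, 98]

Answer: 14 15 36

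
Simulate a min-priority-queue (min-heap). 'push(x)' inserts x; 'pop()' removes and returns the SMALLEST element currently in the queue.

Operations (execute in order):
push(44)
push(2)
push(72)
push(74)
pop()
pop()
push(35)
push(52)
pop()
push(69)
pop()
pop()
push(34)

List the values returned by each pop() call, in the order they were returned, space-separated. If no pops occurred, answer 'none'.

push(44): heap contents = [44]
push(2): heap contents = [2, 44]
push(72): heap contents = [2, 44, 72]
push(74): heap contents = [2, 44, 72, 74]
pop() → 2: heap contents = [44, 72, 74]
pop() → 44: heap contents = [72, 74]
push(35): heap contents = [35, 72, 74]
push(52): heap contents = [35, 52, 72, 74]
pop() → 35: heap contents = [52, 72, 74]
push(69): heap contents = [52, 69, 72, 74]
pop() → 52: heap contents = [69, 72, 74]
pop() → 69: heap contents = [72, 74]
push(34): heap contents = [34, 72, 74]

Answer: 2 44 35 52 69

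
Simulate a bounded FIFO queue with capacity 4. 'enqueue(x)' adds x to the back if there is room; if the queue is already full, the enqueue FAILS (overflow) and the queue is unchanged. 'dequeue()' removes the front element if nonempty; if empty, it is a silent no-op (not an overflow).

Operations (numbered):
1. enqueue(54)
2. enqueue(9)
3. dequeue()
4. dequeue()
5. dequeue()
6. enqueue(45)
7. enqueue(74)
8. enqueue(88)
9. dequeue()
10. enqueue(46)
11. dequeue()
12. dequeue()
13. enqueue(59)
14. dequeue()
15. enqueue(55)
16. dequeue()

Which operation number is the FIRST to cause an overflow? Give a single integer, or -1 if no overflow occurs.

1. enqueue(54): size=1
2. enqueue(9): size=2
3. dequeue(): size=1
4. dequeue(): size=0
5. dequeue(): empty, no-op, size=0
6. enqueue(45): size=1
7. enqueue(74): size=2
8. enqueue(88): size=3
9. dequeue(): size=2
10. enqueue(46): size=3
11. dequeue(): size=2
12. dequeue(): size=1
13. enqueue(59): size=2
14. dequeue(): size=1
15. enqueue(55): size=2
16. dequeue(): size=1

Answer: -1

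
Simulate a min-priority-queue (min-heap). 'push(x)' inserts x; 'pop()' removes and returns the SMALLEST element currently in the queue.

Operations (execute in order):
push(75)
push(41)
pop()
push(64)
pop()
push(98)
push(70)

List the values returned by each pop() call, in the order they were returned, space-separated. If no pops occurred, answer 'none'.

Answer: 41 64

Derivation:
push(75): heap contents = [75]
push(41): heap contents = [41, 75]
pop() → 41: heap contents = [75]
push(64): heap contents = [64, 75]
pop() → 64: heap contents = [75]
push(98): heap contents = [75, 98]
push(70): heap contents = [70, 75, 98]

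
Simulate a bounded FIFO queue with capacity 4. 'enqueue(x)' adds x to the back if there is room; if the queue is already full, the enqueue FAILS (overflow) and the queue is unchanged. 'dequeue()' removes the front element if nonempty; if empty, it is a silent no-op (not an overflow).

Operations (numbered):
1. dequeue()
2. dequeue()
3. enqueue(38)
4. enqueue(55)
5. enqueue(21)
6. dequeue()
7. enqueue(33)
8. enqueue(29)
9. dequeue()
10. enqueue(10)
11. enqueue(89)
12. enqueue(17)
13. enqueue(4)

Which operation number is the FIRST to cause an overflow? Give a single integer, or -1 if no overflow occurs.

Answer: 11

Derivation:
1. dequeue(): empty, no-op, size=0
2. dequeue(): empty, no-op, size=0
3. enqueue(38): size=1
4. enqueue(55): size=2
5. enqueue(21): size=3
6. dequeue(): size=2
7. enqueue(33): size=3
8. enqueue(29): size=4
9. dequeue(): size=3
10. enqueue(10): size=4
11. enqueue(89): size=4=cap → OVERFLOW (fail)
12. enqueue(17): size=4=cap → OVERFLOW (fail)
13. enqueue(4): size=4=cap → OVERFLOW (fail)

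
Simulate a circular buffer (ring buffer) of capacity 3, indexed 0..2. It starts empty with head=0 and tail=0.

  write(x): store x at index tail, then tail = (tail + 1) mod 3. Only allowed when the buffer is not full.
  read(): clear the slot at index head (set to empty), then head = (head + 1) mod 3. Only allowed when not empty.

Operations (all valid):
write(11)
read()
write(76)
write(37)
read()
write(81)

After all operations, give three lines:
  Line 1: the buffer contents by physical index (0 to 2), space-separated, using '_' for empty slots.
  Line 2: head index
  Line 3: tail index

Answer: 81 _ 37
2
1

Derivation:
write(11): buf=[11 _ _], head=0, tail=1, size=1
read(): buf=[_ _ _], head=1, tail=1, size=0
write(76): buf=[_ 76 _], head=1, tail=2, size=1
write(37): buf=[_ 76 37], head=1, tail=0, size=2
read(): buf=[_ _ 37], head=2, tail=0, size=1
write(81): buf=[81 _ 37], head=2, tail=1, size=2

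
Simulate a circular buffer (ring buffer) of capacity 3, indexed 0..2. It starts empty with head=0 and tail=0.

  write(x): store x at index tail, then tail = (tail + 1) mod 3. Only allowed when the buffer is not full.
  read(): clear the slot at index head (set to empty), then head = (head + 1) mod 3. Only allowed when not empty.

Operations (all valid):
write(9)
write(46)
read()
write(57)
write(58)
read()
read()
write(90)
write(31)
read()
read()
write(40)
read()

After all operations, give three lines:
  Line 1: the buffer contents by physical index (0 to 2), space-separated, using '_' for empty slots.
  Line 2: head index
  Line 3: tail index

write(9): buf=[9 _ _], head=0, tail=1, size=1
write(46): buf=[9 46 _], head=0, tail=2, size=2
read(): buf=[_ 46 _], head=1, tail=2, size=1
write(57): buf=[_ 46 57], head=1, tail=0, size=2
write(58): buf=[58 46 57], head=1, tail=1, size=3
read(): buf=[58 _ 57], head=2, tail=1, size=2
read(): buf=[58 _ _], head=0, tail=1, size=1
write(90): buf=[58 90 _], head=0, tail=2, size=2
write(31): buf=[58 90 31], head=0, tail=0, size=3
read(): buf=[_ 90 31], head=1, tail=0, size=2
read(): buf=[_ _ 31], head=2, tail=0, size=1
write(40): buf=[40 _ 31], head=2, tail=1, size=2
read(): buf=[40 _ _], head=0, tail=1, size=1

Answer: 40 _ _
0
1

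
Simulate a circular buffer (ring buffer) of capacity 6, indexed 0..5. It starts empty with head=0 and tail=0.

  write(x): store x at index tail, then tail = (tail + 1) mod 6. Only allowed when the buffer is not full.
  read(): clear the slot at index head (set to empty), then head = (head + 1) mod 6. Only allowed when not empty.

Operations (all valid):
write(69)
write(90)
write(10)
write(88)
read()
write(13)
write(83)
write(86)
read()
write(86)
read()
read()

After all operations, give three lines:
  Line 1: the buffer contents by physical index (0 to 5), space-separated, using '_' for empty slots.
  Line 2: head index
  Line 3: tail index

Answer: 86 86 _ _ 13 83
4
2

Derivation:
write(69): buf=[69 _ _ _ _ _], head=0, tail=1, size=1
write(90): buf=[69 90 _ _ _ _], head=0, tail=2, size=2
write(10): buf=[69 90 10 _ _ _], head=0, tail=3, size=3
write(88): buf=[69 90 10 88 _ _], head=0, tail=4, size=4
read(): buf=[_ 90 10 88 _ _], head=1, tail=4, size=3
write(13): buf=[_ 90 10 88 13 _], head=1, tail=5, size=4
write(83): buf=[_ 90 10 88 13 83], head=1, tail=0, size=5
write(86): buf=[86 90 10 88 13 83], head=1, tail=1, size=6
read(): buf=[86 _ 10 88 13 83], head=2, tail=1, size=5
write(86): buf=[86 86 10 88 13 83], head=2, tail=2, size=6
read(): buf=[86 86 _ 88 13 83], head=3, tail=2, size=5
read(): buf=[86 86 _ _ 13 83], head=4, tail=2, size=4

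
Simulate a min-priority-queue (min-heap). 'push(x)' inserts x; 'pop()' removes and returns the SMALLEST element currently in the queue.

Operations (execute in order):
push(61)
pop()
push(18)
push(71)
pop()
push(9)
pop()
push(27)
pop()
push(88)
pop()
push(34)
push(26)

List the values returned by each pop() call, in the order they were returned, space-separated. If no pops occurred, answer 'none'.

push(61): heap contents = [61]
pop() → 61: heap contents = []
push(18): heap contents = [18]
push(71): heap contents = [18, 71]
pop() → 18: heap contents = [71]
push(9): heap contents = [9, 71]
pop() → 9: heap contents = [71]
push(27): heap contents = [27, 71]
pop() → 27: heap contents = [71]
push(88): heap contents = [71, 88]
pop() → 71: heap contents = [88]
push(34): heap contents = [34, 88]
push(26): heap contents = [26, 34, 88]

Answer: 61 18 9 27 71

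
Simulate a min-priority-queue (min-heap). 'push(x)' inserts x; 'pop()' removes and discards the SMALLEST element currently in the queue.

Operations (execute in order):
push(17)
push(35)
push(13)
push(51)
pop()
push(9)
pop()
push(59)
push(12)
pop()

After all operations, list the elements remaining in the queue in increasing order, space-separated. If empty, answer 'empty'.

push(17): heap contents = [17]
push(35): heap contents = [17, 35]
push(13): heap contents = [13, 17, 35]
push(51): heap contents = [13, 17, 35, 51]
pop() → 13: heap contents = [17, 35, 51]
push(9): heap contents = [9, 17, 35, 51]
pop() → 9: heap contents = [17, 35, 51]
push(59): heap contents = [17, 35, 51, 59]
push(12): heap contents = [12, 17, 35, 51, 59]
pop() → 12: heap contents = [17, 35, 51, 59]

Answer: 17 35 51 59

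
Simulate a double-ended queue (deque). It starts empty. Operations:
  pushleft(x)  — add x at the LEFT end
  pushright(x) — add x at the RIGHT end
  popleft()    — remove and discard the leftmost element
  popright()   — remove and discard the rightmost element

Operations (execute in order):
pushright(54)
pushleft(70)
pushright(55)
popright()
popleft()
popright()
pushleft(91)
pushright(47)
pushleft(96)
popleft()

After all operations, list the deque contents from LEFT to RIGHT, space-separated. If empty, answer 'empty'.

Answer: 91 47

Derivation:
pushright(54): [54]
pushleft(70): [70, 54]
pushright(55): [70, 54, 55]
popright(): [70, 54]
popleft(): [54]
popright(): []
pushleft(91): [91]
pushright(47): [91, 47]
pushleft(96): [96, 91, 47]
popleft(): [91, 47]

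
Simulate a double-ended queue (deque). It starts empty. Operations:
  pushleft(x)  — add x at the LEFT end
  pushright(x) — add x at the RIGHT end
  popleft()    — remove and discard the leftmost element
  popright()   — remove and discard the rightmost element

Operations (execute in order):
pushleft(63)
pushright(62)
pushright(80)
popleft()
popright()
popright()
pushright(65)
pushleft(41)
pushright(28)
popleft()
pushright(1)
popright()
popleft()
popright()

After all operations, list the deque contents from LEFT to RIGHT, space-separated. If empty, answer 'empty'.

Answer: empty

Derivation:
pushleft(63): [63]
pushright(62): [63, 62]
pushright(80): [63, 62, 80]
popleft(): [62, 80]
popright(): [62]
popright(): []
pushright(65): [65]
pushleft(41): [41, 65]
pushright(28): [41, 65, 28]
popleft(): [65, 28]
pushright(1): [65, 28, 1]
popright(): [65, 28]
popleft(): [28]
popright(): []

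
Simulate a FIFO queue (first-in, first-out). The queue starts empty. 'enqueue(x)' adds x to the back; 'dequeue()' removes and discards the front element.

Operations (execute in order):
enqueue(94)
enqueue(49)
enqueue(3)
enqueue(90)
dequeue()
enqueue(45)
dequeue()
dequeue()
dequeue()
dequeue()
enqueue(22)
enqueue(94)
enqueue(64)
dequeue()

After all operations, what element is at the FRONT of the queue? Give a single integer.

enqueue(94): queue = [94]
enqueue(49): queue = [94, 49]
enqueue(3): queue = [94, 49, 3]
enqueue(90): queue = [94, 49, 3, 90]
dequeue(): queue = [49, 3, 90]
enqueue(45): queue = [49, 3, 90, 45]
dequeue(): queue = [3, 90, 45]
dequeue(): queue = [90, 45]
dequeue(): queue = [45]
dequeue(): queue = []
enqueue(22): queue = [22]
enqueue(94): queue = [22, 94]
enqueue(64): queue = [22, 94, 64]
dequeue(): queue = [94, 64]

Answer: 94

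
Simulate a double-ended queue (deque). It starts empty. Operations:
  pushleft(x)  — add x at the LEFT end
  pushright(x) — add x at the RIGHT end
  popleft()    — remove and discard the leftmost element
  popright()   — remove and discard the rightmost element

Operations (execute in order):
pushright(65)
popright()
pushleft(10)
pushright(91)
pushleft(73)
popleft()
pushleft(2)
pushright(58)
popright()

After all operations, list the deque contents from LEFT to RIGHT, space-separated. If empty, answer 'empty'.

Answer: 2 10 91

Derivation:
pushright(65): [65]
popright(): []
pushleft(10): [10]
pushright(91): [10, 91]
pushleft(73): [73, 10, 91]
popleft(): [10, 91]
pushleft(2): [2, 10, 91]
pushright(58): [2, 10, 91, 58]
popright(): [2, 10, 91]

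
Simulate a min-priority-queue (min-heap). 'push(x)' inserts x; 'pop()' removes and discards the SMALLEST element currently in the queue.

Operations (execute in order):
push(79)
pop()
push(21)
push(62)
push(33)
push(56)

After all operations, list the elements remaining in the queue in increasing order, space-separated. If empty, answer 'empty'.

Answer: 21 33 56 62

Derivation:
push(79): heap contents = [79]
pop() → 79: heap contents = []
push(21): heap contents = [21]
push(62): heap contents = [21, 62]
push(33): heap contents = [21, 33, 62]
push(56): heap contents = [21, 33, 56, 62]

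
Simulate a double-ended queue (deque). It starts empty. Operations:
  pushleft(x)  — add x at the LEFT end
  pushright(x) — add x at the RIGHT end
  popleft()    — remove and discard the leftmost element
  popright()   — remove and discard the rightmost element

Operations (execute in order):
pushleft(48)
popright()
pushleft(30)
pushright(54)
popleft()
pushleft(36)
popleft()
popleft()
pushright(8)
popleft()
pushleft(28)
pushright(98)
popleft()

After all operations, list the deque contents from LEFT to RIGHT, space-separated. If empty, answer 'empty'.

pushleft(48): [48]
popright(): []
pushleft(30): [30]
pushright(54): [30, 54]
popleft(): [54]
pushleft(36): [36, 54]
popleft(): [54]
popleft(): []
pushright(8): [8]
popleft(): []
pushleft(28): [28]
pushright(98): [28, 98]
popleft(): [98]

Answer: 98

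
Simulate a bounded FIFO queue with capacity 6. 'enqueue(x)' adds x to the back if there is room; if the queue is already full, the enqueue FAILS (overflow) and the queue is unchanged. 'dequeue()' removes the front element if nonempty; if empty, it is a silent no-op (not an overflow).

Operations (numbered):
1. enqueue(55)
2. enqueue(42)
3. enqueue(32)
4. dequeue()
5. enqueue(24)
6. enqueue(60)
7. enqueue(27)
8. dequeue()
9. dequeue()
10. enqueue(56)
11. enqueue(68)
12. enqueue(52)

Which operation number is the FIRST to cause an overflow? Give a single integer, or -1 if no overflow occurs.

Answer: -1

Derivation:
1. enqueue(55): size=1
2. enqueue(42): size=2
3. enqueue(32): size=3
4. dequeue(): size=2
5. enqueue(24): size=3
6. enqueue(60): size=4
7. enqueue(27): size=5
8. dequeue(): size=4
9. dequeue(): size=3
10. enqueue(56): size=4
11. enqueue(68): size=5
12. enqueue(52): size=6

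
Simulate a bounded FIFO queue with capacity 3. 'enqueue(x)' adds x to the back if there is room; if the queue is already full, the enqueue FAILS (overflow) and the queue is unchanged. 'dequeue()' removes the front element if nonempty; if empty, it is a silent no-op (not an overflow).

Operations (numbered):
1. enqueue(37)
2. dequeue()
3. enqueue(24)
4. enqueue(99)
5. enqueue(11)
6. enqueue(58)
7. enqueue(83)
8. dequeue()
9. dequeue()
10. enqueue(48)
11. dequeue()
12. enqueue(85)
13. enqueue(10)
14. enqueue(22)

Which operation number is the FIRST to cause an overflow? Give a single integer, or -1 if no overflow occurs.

1. enqueue(37): size=1
2. dequeue(): size=0
3. enqueue(24): size=1
4. enqueue(99): size=2
5. enqueue(11): size=3
6. enqueue(58): size=3=cap → OVERFLOW (fail)
7. enqueue(83): size=3=cap → OVERFLOW (fail)
8. dequeue(): size=2
9. dequeue(): size=1
10. enqueue(48): size=2
11. dequeue(): size=1
12. enqueue(85): size=2
13. enqueue(10): size=3
14. enqueue(22): size=3=cap → OVERFLOW (fail)

Answer: 6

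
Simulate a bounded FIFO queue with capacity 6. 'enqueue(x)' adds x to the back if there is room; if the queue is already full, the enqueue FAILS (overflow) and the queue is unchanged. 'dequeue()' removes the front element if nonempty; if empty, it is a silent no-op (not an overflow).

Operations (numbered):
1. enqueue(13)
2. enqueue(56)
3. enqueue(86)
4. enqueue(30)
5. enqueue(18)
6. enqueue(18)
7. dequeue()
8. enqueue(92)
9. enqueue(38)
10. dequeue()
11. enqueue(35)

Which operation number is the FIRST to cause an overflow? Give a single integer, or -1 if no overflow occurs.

1. enqueue(13): size=1
2. enqueue(56): size=2
3. enqueue(86): size=3
4. enqueue(30): size=4
5. enqueue(18): size=5
6. enqueue(18): size=6
7. dequeue(): size=5
8. enqueue(92): size=6
9. enqueue(38): size=6=cap → OVERFLOW (fail)
10. dequeue(): size=5
11. enqueue(35): size=6

Answer: 9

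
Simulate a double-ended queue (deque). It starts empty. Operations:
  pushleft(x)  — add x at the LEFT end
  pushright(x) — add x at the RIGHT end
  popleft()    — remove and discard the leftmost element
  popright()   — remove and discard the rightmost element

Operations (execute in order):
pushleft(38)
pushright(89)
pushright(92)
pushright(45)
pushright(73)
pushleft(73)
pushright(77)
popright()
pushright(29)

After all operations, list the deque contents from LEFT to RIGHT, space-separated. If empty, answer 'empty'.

pushleft(38): [38]
pushright(89): [38, 89]
pushright(92): [38, 89, 92]
pushright(45): [38, 89, 92, 45]
pushright(73): [38, 89, 92, 45, 73]
pushleft(73): [73, 38, 89, 92, 45, 73]
pushright(77): [73, 38, 89, 92, 45, 73, 77]
popright(): [73, 38, 89, 92, 45, 73]
pushright(29): [73, 38, 89, 92, 45, 73, 29]

Answer: 73 38 89 92 45 73 29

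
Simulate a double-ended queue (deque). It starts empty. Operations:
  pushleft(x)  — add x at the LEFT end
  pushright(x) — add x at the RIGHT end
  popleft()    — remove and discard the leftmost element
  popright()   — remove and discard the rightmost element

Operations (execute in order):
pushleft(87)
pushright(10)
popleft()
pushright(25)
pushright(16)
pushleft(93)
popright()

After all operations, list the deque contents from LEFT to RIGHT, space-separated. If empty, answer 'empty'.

Answer: 93 10 25

Derivation:
pushleft(87): [87]
pushright(10): [87, 10]
popleft(): [10]
pushright(25): [10, 25]
pushright(16): [10, 25, 16]
pushleft(93): [93, 10, 25, 16]
popright(): [93, 10, 25]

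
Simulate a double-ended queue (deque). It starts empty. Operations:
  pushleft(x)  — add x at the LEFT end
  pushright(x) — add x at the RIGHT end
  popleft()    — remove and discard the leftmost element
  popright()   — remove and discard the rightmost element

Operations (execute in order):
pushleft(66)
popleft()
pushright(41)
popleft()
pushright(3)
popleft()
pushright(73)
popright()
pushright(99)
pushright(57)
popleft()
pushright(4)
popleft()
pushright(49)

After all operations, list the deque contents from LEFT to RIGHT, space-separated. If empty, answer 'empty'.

Answer: 4 49

Derivation:
pushleft(66): [66]
popleft(): []
pushright(41): [41]
popleft(): []
pushright(3): [3]
popleft(): []
pushright(73): [73]
popright(): []
pushright(99): [99]
pushright(57): [99, 57]
popleft(): [57]
pushright(4): [57, 4]
popleft(): [4]
pushright(49): [4, 49]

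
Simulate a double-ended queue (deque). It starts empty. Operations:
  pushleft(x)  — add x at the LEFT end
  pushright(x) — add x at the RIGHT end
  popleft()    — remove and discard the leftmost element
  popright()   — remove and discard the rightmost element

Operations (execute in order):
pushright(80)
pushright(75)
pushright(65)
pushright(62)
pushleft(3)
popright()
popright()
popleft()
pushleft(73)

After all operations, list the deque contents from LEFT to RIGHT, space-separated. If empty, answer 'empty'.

Answer: 73 80 75

Derivation:
pushright(80): [80]
pushright(75): [80, 75]
pushright(65): [80, 75, 65]
pushright(62): [80, 75, 65, 62]
pushleft(3): [3, 80, 75, 65, 62]
popright(): [3, 80, 75, 65]
popright(): [3, 80, 75]
popleft(): [80, 75]
pushleft(73): [73, 80, 75]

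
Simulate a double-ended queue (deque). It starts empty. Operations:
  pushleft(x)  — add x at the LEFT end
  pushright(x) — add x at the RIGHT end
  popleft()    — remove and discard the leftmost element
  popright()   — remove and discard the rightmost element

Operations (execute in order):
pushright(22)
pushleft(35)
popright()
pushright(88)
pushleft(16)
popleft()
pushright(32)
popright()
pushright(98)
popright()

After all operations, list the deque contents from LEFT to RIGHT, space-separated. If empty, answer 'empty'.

Answer: 35 88

Derivation:
pushright(22): [22]
pushleft(35): [35, 22]
popright(): [35]
pushright(88): [35, 88]
pushleft(16): [16, 35, 88]
popleft(): [35, 88]
pushright(32): [35, 88, 32]
popright(): [35, 88]
pushright(98): [35, 88, 98]
popright(): [35, 88]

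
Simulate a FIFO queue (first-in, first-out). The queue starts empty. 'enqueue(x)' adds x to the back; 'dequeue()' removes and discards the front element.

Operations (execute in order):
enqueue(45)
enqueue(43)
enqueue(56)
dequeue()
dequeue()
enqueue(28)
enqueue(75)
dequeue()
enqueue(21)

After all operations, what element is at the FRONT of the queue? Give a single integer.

Answer: 28

Derivation:
enqueue(45): queue = [45]
enqueue(43): queue = [45, 43]
enqueue(56): queue = [45, 43, 56]
dequeue(): queue = [43, 56]
dequeue(): queue = [56]
enqueue(28): queue = [56, 28]
enqueue(75): queue = [56, 28, 75]
dequeue(): queue = [28, 75]
enqueue(21): queue = [28, 75, 21]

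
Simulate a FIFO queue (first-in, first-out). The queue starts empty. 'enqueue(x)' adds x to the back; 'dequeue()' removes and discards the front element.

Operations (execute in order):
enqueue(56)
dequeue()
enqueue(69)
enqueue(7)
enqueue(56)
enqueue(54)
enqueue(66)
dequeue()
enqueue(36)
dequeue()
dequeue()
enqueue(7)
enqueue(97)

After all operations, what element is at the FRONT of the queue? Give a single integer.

Answer: 54

Derivation:
enqueue(56): queue = [56]
dequeue(): queue = []
enqueue(69): queue = [69]
enqueue(7): queue = [69, 7]
enqueue(56): queue = [69, 7, 56]
enqueue(54): queue = [69, 7, 56, 54]
enqueue(66): queue = [69, 7, 56, 54, 66]
dequeue(): queue = [7, 56, 54, 66]
enqueue(36): queue = [7, 56, 54, 66, 36]
dequeue(): queue = [56, 54, 66, 36]
dequeue(): queue = [54, 66, 36]
enqueue(7): queue = [54, 66, 36, 7]
enqueue(97): queue = [54, 66, 36, 7, 97]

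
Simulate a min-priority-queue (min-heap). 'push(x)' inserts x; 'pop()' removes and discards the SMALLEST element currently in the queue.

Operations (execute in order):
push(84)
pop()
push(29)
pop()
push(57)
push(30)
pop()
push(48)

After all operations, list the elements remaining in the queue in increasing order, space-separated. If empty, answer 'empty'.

Answer: 48 57

Derivation:
push(84): heap contents = [84]
pop() → 84: heap contents = []
push(29): heap contents = [29]
pop() → 29: heap contents = []
push(57): heap contents = [57]
push(30): heap contents = [30, 57]
pop() → 30: heap contents = [57]
push(48): heap contents = [48, 57]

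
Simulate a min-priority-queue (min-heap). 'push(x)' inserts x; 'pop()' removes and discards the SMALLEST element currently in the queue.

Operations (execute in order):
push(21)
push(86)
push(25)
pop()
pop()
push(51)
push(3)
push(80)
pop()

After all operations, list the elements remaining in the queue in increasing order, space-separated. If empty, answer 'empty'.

Answer: 51 80 86

Derivation:
push(21): heap contents = [21]
push(86): heap contents = [21, 86]
push(25): heap contents = [21, 25, 86]
pop() → 21: heap contents = [25, 86]
pop() → 25: heap contents = [86]
push(51): heap contents = [51, 86]
push(3): heap contents = [3, 51, 86]
push(80): heap contents = [3, 51, 80, 86]
pop() → 3: heap contents = [51, 80, 86]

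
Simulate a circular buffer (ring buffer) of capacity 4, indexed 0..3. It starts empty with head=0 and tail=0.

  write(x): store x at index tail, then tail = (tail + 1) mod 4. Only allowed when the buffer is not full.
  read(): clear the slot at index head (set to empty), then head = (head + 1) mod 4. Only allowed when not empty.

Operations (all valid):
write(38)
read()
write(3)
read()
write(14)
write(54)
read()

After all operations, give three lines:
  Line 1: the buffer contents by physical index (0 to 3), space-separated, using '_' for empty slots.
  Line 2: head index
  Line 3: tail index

Answer: _ _ _ 54
3
0

Derivation:
write(38): buf=[38 _ _ _], head=0, tail=1, size=1
read(): buf=[_ _ _ _], head=1, tail=1, size=0
write(3): buf=[_ 3 _ _], head=1, tail=2, size=1
read(): buf=[_ _ _ _], head=2, tail=2, size=0
write(14): buf=[_ _ 14 _], head=2, tail=3, size=1
write(54): buf=[_ _ 14 54], head=2, tail=0, size=2
read(): buf=[_ _ _ 54], head=3, tail=0, size=1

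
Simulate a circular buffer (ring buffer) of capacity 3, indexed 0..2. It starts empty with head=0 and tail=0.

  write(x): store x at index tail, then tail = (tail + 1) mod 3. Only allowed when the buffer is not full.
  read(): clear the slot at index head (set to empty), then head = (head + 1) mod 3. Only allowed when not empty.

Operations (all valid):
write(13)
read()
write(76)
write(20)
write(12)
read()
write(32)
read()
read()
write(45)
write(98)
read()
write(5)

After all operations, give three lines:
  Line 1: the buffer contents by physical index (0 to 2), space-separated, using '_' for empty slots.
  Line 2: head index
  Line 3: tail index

write(13): buf=[13 _ _], head=0, tail=1, size=1
read(): buf=[_ _ _], head=1, tail=1, size=0
write(76): buf=[_ 76 _], head=1, tail=2, size=1
write(20): buf=[_ 76 20], head=1, tail=0, size=2
write(12): buf=[12 76 20], head=1, tail=1, size=3
read(): buf=[12 _ 20], head=2, tail=1, size=2
write(32): buf=[12 32 20], head=2, tail=2, size=3
read(): buf=[12 32 _], head=0, tail=2, size=2
read(): buf=[_ 32 _], head=1, tail=2, size=1
write(45): buf=[_ 32 45], head=1, tail=0, size=2
write(98): buf=[98 32 45], head=1, tail=1, size=3
read(): buf=[98 _ 45], head=2, tail=1, size=2
write(5): buf=[98 5 45], head=2, tail=2, size=3

Answer: 98 5 45
2
2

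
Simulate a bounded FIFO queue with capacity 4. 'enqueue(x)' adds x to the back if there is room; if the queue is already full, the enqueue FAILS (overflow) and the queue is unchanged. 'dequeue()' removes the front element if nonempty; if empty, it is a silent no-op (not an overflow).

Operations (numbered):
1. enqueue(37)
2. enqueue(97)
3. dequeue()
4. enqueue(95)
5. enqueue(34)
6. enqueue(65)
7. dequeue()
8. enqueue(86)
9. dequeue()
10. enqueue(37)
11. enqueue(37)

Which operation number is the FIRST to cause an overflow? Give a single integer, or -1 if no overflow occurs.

Answer: 11

Derivation:
1. enqueue(37): size=1
2. enqueue(97): size=2
3. dequeue(): size=1
4. enqueue(95): size=2
5. enqueue(34): size=3
6. enqueue(65): size=4
7. dequeue(): size=3
8. enqueue(86): size=4
9. dequeue(): size=3
10. enqueue(37): size=4
11. enqueue(37): size=4=cap → OVERFLOW (fail)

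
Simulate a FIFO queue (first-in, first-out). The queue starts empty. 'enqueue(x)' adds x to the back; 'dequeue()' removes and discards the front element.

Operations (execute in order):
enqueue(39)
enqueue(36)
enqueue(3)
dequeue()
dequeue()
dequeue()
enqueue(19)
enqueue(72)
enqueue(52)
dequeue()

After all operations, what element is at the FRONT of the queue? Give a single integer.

enqueue(39): queue = [39]
enqueue(36): queue = [39, 36]
enqueue(3): queue = [39, 36, 3]
dequeue(): queue = [36, 3]
dequeue(): queue = [3]
dequeue(): queue = []
enqueue(19): queue = [19]
enqueue(72): queue = [19, 72]
enqueue(52): queue = [19, 72, 52]
dequeue(): queue = [72, 52]

Answer: 72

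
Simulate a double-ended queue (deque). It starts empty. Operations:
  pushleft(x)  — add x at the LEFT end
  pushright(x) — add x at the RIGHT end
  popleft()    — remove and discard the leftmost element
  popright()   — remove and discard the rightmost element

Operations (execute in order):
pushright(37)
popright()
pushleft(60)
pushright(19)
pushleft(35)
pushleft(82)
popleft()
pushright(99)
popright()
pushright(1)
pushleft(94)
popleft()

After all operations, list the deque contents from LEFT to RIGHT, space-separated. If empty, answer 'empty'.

Answer: 35 60 19 1

Derivation:
pushright(37): [37]
popright(): []
pushleft(60): [60]
pushright(19): [60, 19]
pushleft(35): [35, 60, 19]
pushleft(82): [82, 35, 60, 19]
popleft(): [35, 60, 19]
pushright(99): [35, 60, 19, 99]
popright(): [35, 60, 19]
pushright(1): [35, 60, 19, 1]
pushleft(94): [94, 35, 60, 19, 1]
popleft(): [35, 60, 19, 1]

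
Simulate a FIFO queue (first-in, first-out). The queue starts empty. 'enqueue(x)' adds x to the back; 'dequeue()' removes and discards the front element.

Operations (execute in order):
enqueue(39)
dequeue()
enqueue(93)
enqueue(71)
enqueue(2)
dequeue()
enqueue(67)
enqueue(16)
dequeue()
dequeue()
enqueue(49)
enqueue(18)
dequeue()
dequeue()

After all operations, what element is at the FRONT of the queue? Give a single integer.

enqueue(39): queue = [39]
dequeue(): queue = []
enqueue(93): queue = [93]
enqueue(71): queue = [93, 71]
enqueue(2): queue = [93, 71, 2]
dequeue(): queue = [71, 2]
enqueue(67): queue = [71, 2, 67]
enqueue(16): queue = [71, 2, 67, 16]
dequeue(): queue = [2, 67, 16]
dequeue(): queue = [67, 16]
enqueue(49): queue = [67, 16, 49]
enqueue(18): queue = [67, 16, 49, 18]
dequeue(): queue = [16, 49, 18]
dequeue(): queue = [49, 18]

Answer: 49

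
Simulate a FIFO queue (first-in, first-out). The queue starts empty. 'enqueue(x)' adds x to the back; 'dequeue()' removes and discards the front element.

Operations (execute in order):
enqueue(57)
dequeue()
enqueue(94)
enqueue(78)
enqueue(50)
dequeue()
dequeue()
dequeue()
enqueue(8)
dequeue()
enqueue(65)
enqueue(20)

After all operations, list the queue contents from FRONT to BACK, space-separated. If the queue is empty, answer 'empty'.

Answer: 65 20

Derivation:
enqueue(57): [57]
dequeue(): []
enqueue(94): [94]
enqueue(78): [94, 78]
enqueue(50): [94, 78, 50]
dequeue(): [78, 50]
dequeue(): [50]
dequeue(): []
enqueue(8): [8]
dequeue(): []
enqueue(65): [65]
enqueue(20): [65, 20]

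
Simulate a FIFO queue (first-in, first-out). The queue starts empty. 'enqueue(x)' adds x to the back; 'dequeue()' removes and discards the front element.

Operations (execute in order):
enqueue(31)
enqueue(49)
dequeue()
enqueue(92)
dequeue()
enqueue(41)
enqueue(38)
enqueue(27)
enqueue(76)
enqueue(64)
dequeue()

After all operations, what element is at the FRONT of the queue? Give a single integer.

enqueue(31): queue = [31]
enqueue(49): queue = [31, 49]
dequeue(): queue = [49]
enqueue(92): queue = [49, 92]
dequeue(): queue = [92]
enqueue(41): queue = [92, 41]
enqueue(38): queue = [92, 41, 38]
enqueue(27): queue = [92, 41, 38, 27]
enqueue(76): queue = [92, 41, 38, 27, 76]
enqueue(64): queue = [92, 41, 38, 27, 76, 64]
dequeue(): queue = [41, 38, 27, 76, 64]

Answer: 41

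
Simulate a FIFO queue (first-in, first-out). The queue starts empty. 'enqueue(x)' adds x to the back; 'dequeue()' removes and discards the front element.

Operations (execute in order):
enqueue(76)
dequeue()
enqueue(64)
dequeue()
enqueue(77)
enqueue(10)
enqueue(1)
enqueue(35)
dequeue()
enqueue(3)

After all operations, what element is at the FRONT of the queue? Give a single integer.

enqueue(76): queue = [76]
dequeue(): queue = []
enqueue(64): queue = [64]
dequeue(): queue = []
enqueue(77): queue = [77]
enqueue(10): queue = [77, 10]
enqueue(1): queue = [77, 10, 1]
enqueue(35): queue = [77, 10, 1, 35]
dequeue(): queue = [10, 1, 35]
enqueue(3): queue = [10, 1, 35, 3]

Answer: 10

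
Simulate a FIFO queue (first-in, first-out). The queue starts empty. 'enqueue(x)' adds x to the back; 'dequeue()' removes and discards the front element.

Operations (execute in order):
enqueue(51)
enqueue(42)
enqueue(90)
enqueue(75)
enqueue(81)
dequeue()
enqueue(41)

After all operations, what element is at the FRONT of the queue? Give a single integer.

enqueue(51): queue = [51]
enqueue(42): queue = [51, 42]
enqueue(90): queue = [51, 42, 90]
enqueue(75): queue = [51, 42, 90, 75]
enqueue(81): queue = [51, 42, 90, 75, 81]
dequeue(): queue = [42, 90, 75, 81]
enqueue(41): queue = [42, 90, 75, 81, 41]

Answer: 42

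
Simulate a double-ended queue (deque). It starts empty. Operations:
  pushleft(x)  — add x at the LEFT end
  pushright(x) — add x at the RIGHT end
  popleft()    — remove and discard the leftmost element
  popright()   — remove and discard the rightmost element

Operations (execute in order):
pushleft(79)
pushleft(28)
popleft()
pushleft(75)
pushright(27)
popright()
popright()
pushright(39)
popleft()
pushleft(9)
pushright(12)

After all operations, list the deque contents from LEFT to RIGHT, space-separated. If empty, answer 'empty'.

Answer: 9 39 12

Derivation:
pushleft(79): [79]
pushleft(28): [28, 79]
popleft(): [79]
pushleft(75): [75, 79]
pushright(27): [75, 79, 27]
popright(): [75, 79]
popright(): [75]
pushright(39): [75, 39]
popleft(): [39]
pushleft(9): [9, 39]
pushright(12): [9, 39, 12]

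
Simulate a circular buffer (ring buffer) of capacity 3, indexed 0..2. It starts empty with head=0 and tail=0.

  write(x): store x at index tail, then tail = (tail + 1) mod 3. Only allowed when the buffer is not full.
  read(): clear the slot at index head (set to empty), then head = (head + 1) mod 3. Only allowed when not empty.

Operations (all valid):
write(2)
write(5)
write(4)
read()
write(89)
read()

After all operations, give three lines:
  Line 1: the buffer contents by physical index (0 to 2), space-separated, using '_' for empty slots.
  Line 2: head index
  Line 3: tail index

Answer: 89 _ 4
2
1

Derivation:
write(2): buf=[2 _ _], head=0, tail=1, size=1
write(5): buf=[2 5 _], head=0, tail=2, size=2
write(4): buf=[2 5 4], head=0, tail=0, size=3
read(): buf=[_ 5 4], head=1, tail=0, size=2
write(89): buf=[89 5 4], head=1, tail=1, size=3
read(): buf=[89 _ 4], head=2, tail=1, size=2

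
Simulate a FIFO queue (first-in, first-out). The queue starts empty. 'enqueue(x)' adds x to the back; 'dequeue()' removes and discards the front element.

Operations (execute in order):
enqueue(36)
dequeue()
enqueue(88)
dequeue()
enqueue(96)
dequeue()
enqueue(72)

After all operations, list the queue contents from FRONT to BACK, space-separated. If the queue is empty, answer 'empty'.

enqueue(36): [36]
dequeue(): []
enqueue(88): [88]
dequeue(): []
enqueue(96): [96]
dequeue(): []
enqueue(72): [72]

Answer: 72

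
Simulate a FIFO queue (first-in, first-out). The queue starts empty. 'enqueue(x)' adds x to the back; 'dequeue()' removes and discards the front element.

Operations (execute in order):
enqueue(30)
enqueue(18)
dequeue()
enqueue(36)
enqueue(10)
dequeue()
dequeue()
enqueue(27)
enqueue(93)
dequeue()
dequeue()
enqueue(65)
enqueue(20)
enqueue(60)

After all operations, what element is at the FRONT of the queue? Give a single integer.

enqueue(30): queue = [30]
enqueue(18): queue = [30, 18]
dequeue(): queue = [18]
enqueue(36): queue = [18, 36]
enqueue(10): queue = [18, 36, 10]
dequeue(): queue = [36, 10]
dequeue(): queue = [10]
enqueue(27): queue = [10, 27]
enqueue(93): queue = [10, 27, 93]
dequeue(): queue = [27, 93]
dequeue(): queue = [93]
enqueue(65): queue = [93, 65]
enqueue(20): queue = [93, 65, 20]
enqueue(60): queue = [93, 65, 20, 60]

Answer: 93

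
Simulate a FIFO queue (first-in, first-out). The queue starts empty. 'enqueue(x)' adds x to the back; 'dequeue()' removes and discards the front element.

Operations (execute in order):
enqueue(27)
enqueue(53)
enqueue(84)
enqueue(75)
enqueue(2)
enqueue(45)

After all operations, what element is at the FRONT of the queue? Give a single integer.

enqueue(27): queue = [27]
enqueue(53): queue = [27, 53]
enqueue(84): queue = [27, 53, 84]
enqueue(75): queue = [27, 53, 84, 75]
enqueue(2): queue = [27, 53, 84, 75, 2]
enqueue(45): queue = [27, 53, 84, 75, 2, 45]

Answer: 27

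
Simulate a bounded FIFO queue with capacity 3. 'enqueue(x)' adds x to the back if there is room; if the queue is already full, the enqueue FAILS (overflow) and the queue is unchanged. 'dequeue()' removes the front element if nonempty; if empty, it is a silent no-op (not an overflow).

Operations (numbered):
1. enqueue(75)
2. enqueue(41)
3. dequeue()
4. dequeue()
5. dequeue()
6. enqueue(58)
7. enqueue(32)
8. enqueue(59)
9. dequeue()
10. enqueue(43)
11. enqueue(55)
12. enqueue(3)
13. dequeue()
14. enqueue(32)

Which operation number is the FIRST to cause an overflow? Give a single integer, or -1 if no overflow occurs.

1. enqueue(75): size=1
2. enqueue(41): size=2
3. dequeue(): size=1
4. dequeue(): size=0
5. dequeue(): empty, no-op, size=0
6. enqueue(58): size=1
7. enqueue(32): size=2
8. enqueue(59): size=3
9. dequeue(): size=2
10. enqueue(43): size=3
11. enqueue(55): size=3=cap → OVERFLOW (fail)
12. enqueue(3): size=3=cap → OVERFLOW (fail)
13. dequeue(): size=2
14. enqueue(32): size=3

Answer: 11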